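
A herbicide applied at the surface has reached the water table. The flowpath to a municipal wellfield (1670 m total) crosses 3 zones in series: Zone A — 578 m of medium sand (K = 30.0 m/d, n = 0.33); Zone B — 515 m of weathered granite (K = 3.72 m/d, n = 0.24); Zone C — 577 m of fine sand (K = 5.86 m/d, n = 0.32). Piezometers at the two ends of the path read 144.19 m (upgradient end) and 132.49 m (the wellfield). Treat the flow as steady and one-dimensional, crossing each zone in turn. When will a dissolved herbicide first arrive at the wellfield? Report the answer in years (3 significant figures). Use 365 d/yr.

29.9 years

Total head drop ΔH = 144.19 − 132.49 = 11.70 m
Continuity: the same q passes through each zone, so ΔH = q·Σ(L_j/K_j) — the zones act as resistances in series.
Σ(L/K) = 578/30.0 + 515/3.72 + 577/5.86 = 19.27 + 138.4 + 98.46 = 256.2 d
q = ΔH / Σ(L/K) = 11.70 / 256.2 = 0.04567 m/d (same in every zone)
Zone A: v = q/n = 0.04567/0.33 = 0.1384 m/d → t_A = 578/0.1384 = 4176 d
Zone B: v = q/n = 0.04567/0.24 = 0.1903 m/d → t_B = 515/0.1903 = 2706 d
Zone C: v = q/n = 0.04567/0.32 = 0.1427 m/d → t_C = 577/0.1427 = 4043 d
Total t = 4176 + 2706 + 4043 = 10930 d
   = 10930 / 365 = 29.9 yr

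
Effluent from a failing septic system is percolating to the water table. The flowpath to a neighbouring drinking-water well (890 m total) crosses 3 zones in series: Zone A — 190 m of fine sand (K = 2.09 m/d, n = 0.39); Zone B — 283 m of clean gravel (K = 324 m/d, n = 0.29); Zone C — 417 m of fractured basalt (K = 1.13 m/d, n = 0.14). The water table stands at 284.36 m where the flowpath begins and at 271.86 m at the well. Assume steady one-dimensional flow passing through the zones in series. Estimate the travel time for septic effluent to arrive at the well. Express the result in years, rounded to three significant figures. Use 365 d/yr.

21.7 years

Total head drop ΔH = 284.36 − 271.86 = 12.50 m
Steady 1-D flow in series ⇒ the Darcy flux q is identical in every zone and the zone head losses add (resistances L/K in series).
Σ(L/K) = 190/2.09 + 283/324 + 417/1.13 = 90.91 + 0.8735 + 369.0 = 460.8 d
q = ΔH / Σ(L/K) = 12.50 / 460.8 = 0.02713 m/d (same in every zone)
Zone A: v = q/n = 0.02713/0.39 = 0.06955 m/d → t_A = 190/0.06955 = 2732 d
Zone B: v = q/n = 0.02713/0.29 = 0.09354 m/d → t_B = 283/0.09354 = 3025 d
Zone C: v = q/n = 0.02713/0.14 = 0.1938 m/d → t_C = 417/0.1938 = 2152 d
Total t = 2732 + 3025 + 2152 = 7909 d
   = 7909 / 365 = 21.7 yr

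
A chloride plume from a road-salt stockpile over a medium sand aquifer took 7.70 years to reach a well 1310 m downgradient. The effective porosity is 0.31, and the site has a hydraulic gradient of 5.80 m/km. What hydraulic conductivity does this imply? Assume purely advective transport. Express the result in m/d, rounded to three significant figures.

t = 7.70 years = 2811 d
v = L / t = 1310 / 2811 = 0.4661 m/d
K = v · n / i = 0.4661 × 0.31 / 0.0058 = 24.9 m/d

24.9 m/d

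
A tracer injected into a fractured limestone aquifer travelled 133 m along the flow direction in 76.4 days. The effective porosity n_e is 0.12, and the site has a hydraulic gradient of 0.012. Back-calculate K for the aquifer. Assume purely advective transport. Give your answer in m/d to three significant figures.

17.4 m/d

v = L / t = 133 / 76.4 = 1.741 m/d
K = v · n / i = 1.741 × 0.12 / 0.012 = 17.4 m/d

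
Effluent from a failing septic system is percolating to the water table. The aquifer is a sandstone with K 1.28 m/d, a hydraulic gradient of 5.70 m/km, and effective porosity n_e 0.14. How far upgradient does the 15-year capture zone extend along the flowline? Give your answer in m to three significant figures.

285 m

Darcy flux q = K·i = 1.28 × 0.0057 = 0.007296 m/d
v_s = q/n_e = 0.007296/0.14 = 0.05211 m/d
T = 15 yr × 365 = 5475 d
L = v × T = 0.05211 × 5475 = 285.3 m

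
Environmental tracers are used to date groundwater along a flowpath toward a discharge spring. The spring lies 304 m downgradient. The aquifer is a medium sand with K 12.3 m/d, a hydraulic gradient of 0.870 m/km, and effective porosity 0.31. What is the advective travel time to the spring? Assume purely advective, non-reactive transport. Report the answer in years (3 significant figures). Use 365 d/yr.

Specific discharge q = 12.3 × 8.7e-4 = 0.01070 m/d
Seepage velocity v = q / n = 0.01070 / 0.31 = 0.03452 m/d
t = L / v = 304 / 0.03452 = 8807 d
   = 8807 / 365 = 24.1 yr

24.1 years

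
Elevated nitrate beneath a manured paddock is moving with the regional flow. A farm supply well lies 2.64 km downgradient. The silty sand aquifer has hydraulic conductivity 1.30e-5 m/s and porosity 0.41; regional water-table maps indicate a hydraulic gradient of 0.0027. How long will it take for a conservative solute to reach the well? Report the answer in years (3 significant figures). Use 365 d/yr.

K = 1.30e-5 m/s × 86400 s/d = 1.123 m/d
Specific discharge q = 1.123 × 0.0027 = 0.003033 m/d
v_s = q/n_e = 0.003033/0.41 = 0.007397 m/d
L = 2.64 km = 2640 m
t = L / v = 2640 / 0.007397 = 356900 d
   = 356900 / 365 = 978 yr

978 years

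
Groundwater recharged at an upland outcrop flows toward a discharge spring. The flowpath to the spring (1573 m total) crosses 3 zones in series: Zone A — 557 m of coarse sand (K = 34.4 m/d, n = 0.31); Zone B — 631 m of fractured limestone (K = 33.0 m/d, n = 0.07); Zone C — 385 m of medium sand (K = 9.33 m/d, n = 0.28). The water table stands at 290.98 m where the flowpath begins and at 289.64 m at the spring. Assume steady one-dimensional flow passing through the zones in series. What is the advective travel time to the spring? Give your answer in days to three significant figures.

Total head drop ΔH = 290.98 − 289.64 = 1.34 m
Continuity: the same q passes through each zone, so ΔH = q·Σ(L_j/K_j) — the zones act as resistances in series.
Σ(L/K) = 557/34.4 + 631/33.0 + 385/9.33 = 16.19 + 19.12 + 41.26 = 76.58 d
q = ΔH / Σ(L/K) = 1.34 / 76.58 = 0.01750 m/d (same in every zone)
Zone A: v = q/n = 0.01750/0.31 = 0.05645 m/d → t_A = 557/0.05645 = 9868 d
Zone B: v = q/n = 0.01750/0.07 = 0.2500 m/d → t_B = 631/0.2500 = 2524 d
Zone C: v = q/n = 0.01750/0.28 = 0.06249 m/d → t_C = 385/0.06249 = 6161 d
Total t = 9868 + 2524 + 6161 = 18550 d

18600 days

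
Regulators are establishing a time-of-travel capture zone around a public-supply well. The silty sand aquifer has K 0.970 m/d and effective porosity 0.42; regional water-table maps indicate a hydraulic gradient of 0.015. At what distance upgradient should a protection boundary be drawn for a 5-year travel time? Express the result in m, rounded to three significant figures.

Darcy flux q = K·i = 0.970 × 0.015 = 0.01455 m/d
v = Ki/n = 0.970·0.015/0.42 = 0.03464 m/d
T = 5 yr × 365 = 1825 d
L = v × T = 0.03464 × 1825 = 63.22 m

63.2 m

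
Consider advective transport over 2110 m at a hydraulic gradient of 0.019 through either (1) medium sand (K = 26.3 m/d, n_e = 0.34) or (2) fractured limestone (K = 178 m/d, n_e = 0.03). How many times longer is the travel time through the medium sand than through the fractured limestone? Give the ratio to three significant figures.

76.7

Unit 1 (medium sand): v = 26.3×0.019/0.34 = 1.470 m/d, t = 2110/1.470 = 1436 d
Unit 2 (fractured limestone): v = 178×0.019/0.03 = 112.7 m/d, t = 2110/112.7 = 18.72 d
t(medium sand) / t(fractured limestone) = 1436/18.72 = 76.7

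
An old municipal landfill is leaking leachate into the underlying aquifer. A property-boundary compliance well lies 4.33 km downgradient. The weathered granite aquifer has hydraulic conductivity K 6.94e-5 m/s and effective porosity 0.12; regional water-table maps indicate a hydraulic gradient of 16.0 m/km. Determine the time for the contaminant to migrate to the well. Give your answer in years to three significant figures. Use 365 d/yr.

K = 6.94e-5 m/s × 86400 s/d = 5.996 m/d
Darcy flux q = K·i = 5.996 × 0.016 = 0.09594 m/d
Average linear velocity = 0.09594 / 0.12 = 0.7995 m/d
L = 4.33 km = 4330 m
t = L / v = 4330 / 0.7995 = 5416 d
   = 5416 / 365 = 14.8 yr

14.8 years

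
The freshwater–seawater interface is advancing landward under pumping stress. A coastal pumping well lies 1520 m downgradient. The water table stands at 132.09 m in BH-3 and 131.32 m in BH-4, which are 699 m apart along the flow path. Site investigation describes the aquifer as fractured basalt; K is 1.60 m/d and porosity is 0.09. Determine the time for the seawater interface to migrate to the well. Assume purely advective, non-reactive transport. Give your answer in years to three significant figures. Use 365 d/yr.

213 years

Hydraulic gradient i = (132.09 − 131.32) / 699 = 0.77 / 699 = 0.001102
Specific discharge q = 1.60 × 0.001102 = 0.001763 m/d
v = Ki/n = 1.60·0.001102/0.09 = 0.01958 m/d
t = L / v = 1520 / 0.01958 = 77620 d
   = 77620 / 365 = 213 yr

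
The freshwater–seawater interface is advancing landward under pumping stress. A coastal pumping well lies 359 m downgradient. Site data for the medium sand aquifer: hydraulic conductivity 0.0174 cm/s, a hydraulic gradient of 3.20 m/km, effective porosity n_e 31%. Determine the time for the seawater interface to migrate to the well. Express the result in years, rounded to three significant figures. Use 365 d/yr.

6.34 years

K = 0.0174 cm/s × 864 = 15.03 m/d
q = Ki = 15.03 × 0.0032 = 0.04811 m/d
Average linear velocity = 0.04811 / 0.31 = 0.1552 m/d
t = L / v = 359 / 0.1552 = 2313 d
   = 2313 / 365 = 6.34 yr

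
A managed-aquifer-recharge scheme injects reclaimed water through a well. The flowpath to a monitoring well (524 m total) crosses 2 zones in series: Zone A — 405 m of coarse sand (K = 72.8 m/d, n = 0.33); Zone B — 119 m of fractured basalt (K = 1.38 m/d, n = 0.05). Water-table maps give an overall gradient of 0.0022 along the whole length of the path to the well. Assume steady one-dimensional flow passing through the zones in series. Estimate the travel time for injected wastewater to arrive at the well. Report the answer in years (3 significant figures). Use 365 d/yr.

For zones in series the flux q is common to all zones; the equivalent conductivity is the harmonic (thickness-weighted) mean, K_eq = L_total / Σ(L_j/K_j).
Σ(L/K) = 405/72.8 + 119/1.38 = 5.563 + 86.23 = 91.80 d
K_eq = L_total / Σ(L/K) = 524 / 91.80 = 5.708 m/d
q = K_eq · i = 5.708 × 0.0022 = 0.01256 m/d (same in every zone)
Zone A: v = q/n = 0.01256/0.33 = 0.03806 m/d → t_A = 405/0.03806 = 10640 d
Zone B: v = q/n = 0.01256/0.05 = 0.2512 m/d → t_B = 119/0.2512 = 473.8 d
Total t = 10640 + 473.8 = 11120 d
   = 11120 / 365 = 30.5 yr

30.5 years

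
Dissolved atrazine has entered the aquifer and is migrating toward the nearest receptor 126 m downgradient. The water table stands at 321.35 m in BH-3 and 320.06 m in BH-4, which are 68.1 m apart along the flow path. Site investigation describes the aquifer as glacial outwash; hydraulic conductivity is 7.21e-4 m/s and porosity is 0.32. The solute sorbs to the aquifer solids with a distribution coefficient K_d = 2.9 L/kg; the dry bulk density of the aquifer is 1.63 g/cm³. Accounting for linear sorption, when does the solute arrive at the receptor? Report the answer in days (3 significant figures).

Hydraulic gradient i = (321.35 − 320.06) / 68.1 = 1.29 / 68.1 = 0.01894
K = 7.21e-4 m/s × 86400 s/d = 62.29 m/d
Specific discharge q = 62.29 × 0.01894 = 1.180 m/d
Average linear velocity = 1.180 / 0.32 = 3.688 m/d
Retardation R = 1 + ρ_b·K_d/n = 1 + 1.63×2.9/0.32 = 15.77
Contaminant velocity v_c = v/R = 3.688/15.77 = 0.2338 m/d
t = L/v_c = 126/0.2338 = 538.9 d

539 days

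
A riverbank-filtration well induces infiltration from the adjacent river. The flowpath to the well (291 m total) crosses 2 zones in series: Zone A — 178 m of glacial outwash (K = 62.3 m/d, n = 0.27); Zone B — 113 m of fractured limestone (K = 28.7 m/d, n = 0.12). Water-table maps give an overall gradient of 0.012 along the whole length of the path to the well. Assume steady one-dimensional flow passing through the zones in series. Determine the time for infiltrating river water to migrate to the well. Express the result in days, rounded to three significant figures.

Steady 1-D flow in series ⇒ the Darcy flux q is identical in every zone and the zone head losses add (resistances L/K in series).
Σ(L/K) = 178/62.3 + 113/28.7 = 2.857 + 3.937 = 6.794 d
K_eq = L_total / Σ(L/K) = 291 / 6.794 = 42.83 m/d
q = K_eq · i = 42.83 × 0.012 = 0.5140 m/d (same in every zone)
Zone A: v = q/n = 0.5140/0.27 = 1.904 m/d → t_A = 178/1.904 = 93.51 d
Zone B: v = q/n = 0.5140/0.12 = 4.283 m/d → t_B = 113/4.283 = 26.38 d
Total t = 93.51 + 26.38 = 119.9 d

120 days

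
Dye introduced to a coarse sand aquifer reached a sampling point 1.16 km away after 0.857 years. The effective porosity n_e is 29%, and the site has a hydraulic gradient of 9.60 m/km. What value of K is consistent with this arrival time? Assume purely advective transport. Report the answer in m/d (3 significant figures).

112 m/d

t = 0.857 years = 312.8 d
L = 1.16 km = 1160 m
v = L / t = 1160 / 312.8 = 3.708 m/d
K = v · n / i = 3.708 × 0.29 / 0.0096 = 112 m/d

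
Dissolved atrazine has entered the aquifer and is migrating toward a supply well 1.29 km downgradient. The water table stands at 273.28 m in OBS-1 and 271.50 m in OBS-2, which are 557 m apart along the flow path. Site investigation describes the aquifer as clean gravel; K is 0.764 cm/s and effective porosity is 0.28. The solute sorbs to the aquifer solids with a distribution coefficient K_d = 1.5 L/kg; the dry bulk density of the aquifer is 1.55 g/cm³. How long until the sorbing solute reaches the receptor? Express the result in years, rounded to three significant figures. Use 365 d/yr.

Hydraulic gradient i = (273.28 − 271.50) / 557 = 1.78 / 557 = 0.003196
K = 0.764 cm/s × 864 = 660.1 m/d
Specific discharge q = 660.1 × 0.003196 = 2.109 m/d
Seepage velocity v = q / n = 2.109 / 0.28 = 7.534 m/d
Retardation R = 1 + ρ_b·K_d/n = 1 + 1.55×1.5/0.28 = 9.304
Contaminant velocity v_c = v/R = 7.534/9.304 = 0.8098 m/d
L = 1.29 km = 1290 m
t = L/v_c = 1290/0.8098 = 1593 d
   = 1593/365 = 4.36 yr

4.36 years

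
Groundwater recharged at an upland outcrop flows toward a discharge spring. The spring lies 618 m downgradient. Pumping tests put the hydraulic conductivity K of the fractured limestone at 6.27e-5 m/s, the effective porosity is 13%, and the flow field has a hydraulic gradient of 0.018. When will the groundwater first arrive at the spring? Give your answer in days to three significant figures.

824 days

K = 6.27e-5 m/s × 86400 s/d = 5.417 m/d
q = Ki = 5.417 × 0.018 = 0.09751 m/d
v_s = q/n_e = 0.09751/0.13 = 0.7501 m/d
t = L / v = 618 / 0.7501 = 823.9 d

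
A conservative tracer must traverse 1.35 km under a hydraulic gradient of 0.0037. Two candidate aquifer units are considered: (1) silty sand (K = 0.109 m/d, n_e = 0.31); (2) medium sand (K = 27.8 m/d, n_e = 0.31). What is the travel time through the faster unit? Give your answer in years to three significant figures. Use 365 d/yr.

Unit 1 (silty sand): v = 0.109×0.0037/0.31 = 0.001301 m/d, t = 1350/0.001301 = 1.038e6 d
Unit 2 (medium sand): v = 27.8×0.0037/0.31 = 0.3318 m/d, t = 1350/0.3318 = 4069 d
Faster: 4069 d / 365 = 11.1 yr

11.1 years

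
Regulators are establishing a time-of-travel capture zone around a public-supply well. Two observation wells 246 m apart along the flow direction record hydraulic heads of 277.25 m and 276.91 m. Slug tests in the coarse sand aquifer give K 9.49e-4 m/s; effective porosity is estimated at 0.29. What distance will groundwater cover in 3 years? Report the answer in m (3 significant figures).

Hydraulic gradient i = (277.25 − 276.91) / 246 = 0.34 / 246 = 0.001382
K = 9.49e-4 m/s × 86400 s/d = 81.99 m/d
Darcy flux q = K·i = 81.99 × 0.001382 = 0.1133 m/d
v_s = q/n_e = 0.1133/0.29 = 0.3908 m/d
T = 3 yr × 365 = 1095 d
L = v × T = 0.3908 × 1095 = 427.9 m

428 m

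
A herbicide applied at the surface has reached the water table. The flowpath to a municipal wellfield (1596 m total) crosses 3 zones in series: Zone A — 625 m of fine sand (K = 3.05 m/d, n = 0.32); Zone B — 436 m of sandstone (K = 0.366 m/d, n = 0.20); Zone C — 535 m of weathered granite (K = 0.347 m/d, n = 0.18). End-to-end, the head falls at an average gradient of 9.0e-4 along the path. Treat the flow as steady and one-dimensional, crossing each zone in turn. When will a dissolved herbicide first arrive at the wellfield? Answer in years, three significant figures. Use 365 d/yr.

2150 years

Steady 1-D flow in series ⇒ the Darcy flux q is identical in every zone and the zone head losses add (resistances L/K in series).
Σ(L/K) = 625/3.05 + 436/0.366 + 535/0.347 = 204.9 + 1191 + 1542 = 2938 d
K_eq = L_total / Σ(L/K) = 1596 / 2938 = 0.5432 m/d
q = K_eq · i = 0.5432 × 9.0e-4 = 4.889e-4 m/d (same in every zone)
Zone A: v = q/n = 4.889e-4/0.32 = 0.001528 m/d → t_A = 625/0.001528 = 409100 d
Zone B: v = q/n = 4.889e-4/0.20 = 0.002445 m/d → t_B = 436/0.002445 = 178400 d
Zone C: v = q/n = 4.889e-4/0.18 = 0.002716 m/d → t_C = 535/0.002716 = 197000 d
Total t = 409100 + 178400 + 197000 = 784400 d
   = 784400 / 365 = 2150 yr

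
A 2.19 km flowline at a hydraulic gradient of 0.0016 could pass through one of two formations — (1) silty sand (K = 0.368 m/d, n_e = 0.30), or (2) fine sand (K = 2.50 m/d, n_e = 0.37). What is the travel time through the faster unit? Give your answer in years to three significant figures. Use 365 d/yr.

Unit 1 (silty sand): v = 0.368×0.0016/0.30 = 0.001963 m/d, t = 2190/0.001963 = 1.116e6 d
Unit 2 (fine sand): v = 2.50×0.0016/0.37 = 0.01081 m/d, t = 2190/0.01081 = 202600 d
Faster: 202600 d / 365 = 555 yr

555 years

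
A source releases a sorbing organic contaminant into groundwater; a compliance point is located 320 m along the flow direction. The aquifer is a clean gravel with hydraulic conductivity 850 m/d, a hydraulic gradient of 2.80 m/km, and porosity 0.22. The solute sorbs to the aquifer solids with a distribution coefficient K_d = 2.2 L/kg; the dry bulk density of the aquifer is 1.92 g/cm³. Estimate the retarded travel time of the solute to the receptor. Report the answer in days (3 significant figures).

598 days

q = Ki = 850 × 0.0028 = 2.380 m/d
Average linear velocity = 2.380 / 0.22 = 10.82 m/d
Retardation R = 1 + ρ_b·K_d/n = 1 + 1.92×2.2/0.22 = 20.20
Contaminant velocity v_c = v/R = 10.82/20.20 = 0.5356 m/d
t = L/v_c = 320/0.5356 = 597.5 d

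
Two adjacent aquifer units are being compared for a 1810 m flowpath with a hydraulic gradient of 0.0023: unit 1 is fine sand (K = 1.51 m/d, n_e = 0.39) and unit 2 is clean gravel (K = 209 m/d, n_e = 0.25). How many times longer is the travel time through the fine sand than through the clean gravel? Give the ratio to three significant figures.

216

Unit 1 (fine sand): v = 1.51×0.0023/0.39 = 0.008905 m/d, t = 1810/0.008905 = 203300 d
Unit 2 (clean gravel): v = 209×0.0023/0.25 = 1.923 m/d, t = 1810/1.923 = 941.3 d
t(fine sand) / t(clean gravel) = 203300/941.3 = 216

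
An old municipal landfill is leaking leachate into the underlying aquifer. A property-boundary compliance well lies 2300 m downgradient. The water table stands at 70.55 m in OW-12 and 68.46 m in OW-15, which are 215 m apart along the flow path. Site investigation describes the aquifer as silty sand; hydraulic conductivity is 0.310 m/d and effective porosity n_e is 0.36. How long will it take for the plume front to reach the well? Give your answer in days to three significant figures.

275000 days

Hydraulic gradient i = (70.55 − 68.46) / 215 = 2.09 / 215 = 0.009721
Darcy flux q = K·i = 0.310 × 0.009721 = 0.003013 m/d
Seepage velocity v = q / n = 0.003013 / 0.36 = 0.008371 m/d
t = L / v = 2300 / 0.008371 = 274800 d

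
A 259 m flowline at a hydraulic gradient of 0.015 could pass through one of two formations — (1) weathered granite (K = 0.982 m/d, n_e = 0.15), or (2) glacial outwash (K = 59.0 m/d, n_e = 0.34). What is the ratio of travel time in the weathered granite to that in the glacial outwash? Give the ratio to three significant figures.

Unit 1 (weathered granite): v = 0.982×0.015/0.15 = 0.09820 m/d, t = 259/0.09820 = 2637 d
Unit 2 (glacial outwash): v = 59.0×0.015/0.34 = 2.603 m/d, t = 259/2.603 = 99.50 d
t(weathered granite) / t(glacial outwash) = 2637/99.50 = 26.5

26.5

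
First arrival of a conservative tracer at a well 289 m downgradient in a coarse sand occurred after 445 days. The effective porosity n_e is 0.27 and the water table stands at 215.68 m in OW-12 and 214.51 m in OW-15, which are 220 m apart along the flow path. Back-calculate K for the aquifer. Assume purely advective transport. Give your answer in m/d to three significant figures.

33.0 m/d

Hydraulic gradient i = (215.68 − 214.51) / 220 = 1.17 / 220 = 0.005318
v = L / t = 289 / 445 = 0.6494 m/d
K = v · n / i = 0.6494 × 0.27 / 0.005318 = 33.0 m/d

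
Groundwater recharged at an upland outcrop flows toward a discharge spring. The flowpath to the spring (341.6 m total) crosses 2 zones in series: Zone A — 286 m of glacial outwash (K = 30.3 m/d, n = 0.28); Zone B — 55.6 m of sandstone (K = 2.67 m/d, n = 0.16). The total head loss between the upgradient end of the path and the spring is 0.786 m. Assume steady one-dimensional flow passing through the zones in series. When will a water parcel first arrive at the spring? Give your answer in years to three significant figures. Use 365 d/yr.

Steady 1-D flow in series ⇒ the Darcy flux q is identical in every zone and the zone head losses add (resistances L/K in series).
Σ(L/K) = 286/30.3 + 55.6/2.67 = 9.439 + 20.82 = 30.26 d
q = ΔH / Σ(L/K) = 0.786 / 30.26 = 0.02597 m/d (same in every zone)
Zone A: v = q/n = 0.02597/0.28 = 0.09276 m/d → t_A = 286/0.09276 = 3083 d
Zone B: v = q/n = 0.02597/0.16 = 0.1623 m/d → t_B = 55.6/0.1623 = 342.5 d
Total t = 3083 + 342.5 = 3426 d
   = 3426 / 365 = 9.39 yr

9.39 years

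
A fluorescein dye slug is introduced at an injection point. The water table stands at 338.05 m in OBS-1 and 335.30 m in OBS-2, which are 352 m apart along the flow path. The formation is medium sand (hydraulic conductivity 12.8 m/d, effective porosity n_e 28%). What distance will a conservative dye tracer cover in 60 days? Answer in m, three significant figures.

21.4 m

Hydraulic gradient i = (338.05 − 335.30) / 352 = 2.75 / 352 = 0.007813
Specific discharge q = 12.8 × 0.007813 = 0.1000 m/d
Seepage velocity v = q / n = 0.1000 / 0.28 = 0.3571 m/d
L = v × T = 0.3571 × 60 = 21.43 m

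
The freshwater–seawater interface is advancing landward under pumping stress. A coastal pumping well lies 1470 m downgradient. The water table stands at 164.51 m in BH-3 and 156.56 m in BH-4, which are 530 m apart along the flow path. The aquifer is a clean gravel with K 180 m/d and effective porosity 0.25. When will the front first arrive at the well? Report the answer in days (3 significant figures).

Hydraulic gradient i = (164.51 − 156.56) / 530 = 7.95 / 530 = 0.01500
Darcy flux q = K·i = 180 × 0.01500 = 2.700 m/d
v = Ki/n = 180·0.01500/0.25 = 10.80 m/d
t = L / v = 1470 / 10.80 = 136.1 d

136 days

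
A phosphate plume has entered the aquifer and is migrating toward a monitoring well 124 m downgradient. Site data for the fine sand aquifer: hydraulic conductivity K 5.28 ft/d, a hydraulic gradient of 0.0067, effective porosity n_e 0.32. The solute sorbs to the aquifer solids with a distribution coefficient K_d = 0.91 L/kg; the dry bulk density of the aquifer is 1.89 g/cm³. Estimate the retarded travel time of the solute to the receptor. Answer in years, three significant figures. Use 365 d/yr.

K = 5.28 ft/d × 0.3048 = 1.609 m/d
Darcy flux q = K·i = 1.609 × 0.0067 = 0.01078 m/d
Average linear velocity = 0.01078 / 0.32 = 0.03370 m/d
Retardation R = 1 + ρ_b·K_d/n = 1 + 1.89×0.91/0.32 = 6.375
Contaminant velocity v_c = v/R = 0.03370/6.375 = 0.005286 m/d
t = L/v_c = 124/0.005286 = 23460 d
   = 23460/365 = 64.3 yr

64.3 years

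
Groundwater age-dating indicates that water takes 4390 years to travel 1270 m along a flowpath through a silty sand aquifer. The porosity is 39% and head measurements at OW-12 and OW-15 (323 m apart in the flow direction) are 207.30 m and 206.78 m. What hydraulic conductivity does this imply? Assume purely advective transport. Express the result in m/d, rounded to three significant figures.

Hydraulic gradient i = (207.30 − 206.78) / 323 = 0.52 / 323 = 0.001610
t = 4390 years = 1.602e6 d
v = L / t = 1270 / 1.602e6 = 7.926e-4 m/d
K = v · n / i = 7.926e-4 × 0.39 / 0.001610 = 0.192 m/d

0.192 m/d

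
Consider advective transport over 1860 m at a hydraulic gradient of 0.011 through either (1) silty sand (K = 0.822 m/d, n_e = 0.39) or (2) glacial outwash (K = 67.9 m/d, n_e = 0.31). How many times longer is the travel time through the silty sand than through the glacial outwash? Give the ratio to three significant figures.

Unit 1 (silty sand): v = 0.822×0.011/0.39 = 0.02318 m/d, t = 1860/0.02318 = 80230 d
Unit 2 (glacial outwash): v = 67.9×0.011/0.31 = 2.409 m/d, t = 1860/2.409 = 772.0 d
t(silty sand) / t(glacial outwash) = 80230/772.0 = 104

104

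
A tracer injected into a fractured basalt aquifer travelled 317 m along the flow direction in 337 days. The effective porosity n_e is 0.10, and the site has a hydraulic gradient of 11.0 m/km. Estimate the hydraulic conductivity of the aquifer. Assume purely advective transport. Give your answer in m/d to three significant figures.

8.55 m/d

v = L / t = 317 / 337 = 0.9407 m/d
K = v · n / i = 0.9407 × 0.10 / 0.011 = 8.55 m/d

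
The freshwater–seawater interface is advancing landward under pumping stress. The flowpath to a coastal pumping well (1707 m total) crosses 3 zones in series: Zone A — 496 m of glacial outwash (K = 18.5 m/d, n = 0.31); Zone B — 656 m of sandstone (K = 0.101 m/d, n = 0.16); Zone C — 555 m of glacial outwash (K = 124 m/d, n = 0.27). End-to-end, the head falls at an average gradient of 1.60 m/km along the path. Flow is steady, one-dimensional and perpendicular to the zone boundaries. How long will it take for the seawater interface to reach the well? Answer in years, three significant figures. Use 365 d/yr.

Continuity: the same q passes through each zone, so ΔH = q·Σ(L_j/K_j) — the zones act as resistances in series.
Σ(L/K) = 496/18.5 + 656/0.101 + 555/124 = 26.81 + 6495 + 4.476 = 6526 d
K_eq = L_total / Σ(L/K) = 1707 / 6526 = 0.2616 m/d
q = K_eq · i = 0.2616 × 0.0016 = 4.185e-4 m/d (same in every zone)
Zone A: v = q/n = 4.185e-4/0.31 = 0.001350 m/d → t_A = 496/0.001350 = 367400 d
Zone B: v = q/n = 4.185e-4/0.16 = 0.002616 m/d → t_B = 656/0.002616 = 250800 d
Zone C: v = q/n = 4.185e-4/0.27 = 0.001550 m/d → t_C = 555/0.001550 = 358100 d
Total t = 367400 + 250800 + 358100 = 976300 d
   = 976300 / 365 = 2670 yr

2670 years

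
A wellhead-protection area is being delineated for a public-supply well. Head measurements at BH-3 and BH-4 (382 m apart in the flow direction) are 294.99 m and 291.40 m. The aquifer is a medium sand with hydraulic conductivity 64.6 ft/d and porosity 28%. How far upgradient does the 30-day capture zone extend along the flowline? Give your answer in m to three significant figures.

19.8 m

Hydraulic gradient i = (294.99 − 291.40) / 382 = 3.59 / 382 = 0.009398
K = 64.6 ft/d × 0.3048 = 19.69 m/d
q = Ki = 19.69 × 0.009398 = 0.1850 m/d
Seepage velocity v = q / n = 0.1850 / 0.28 = 0.6609 m/d
L = v × T = 0.6609 × 30 = 19.83 m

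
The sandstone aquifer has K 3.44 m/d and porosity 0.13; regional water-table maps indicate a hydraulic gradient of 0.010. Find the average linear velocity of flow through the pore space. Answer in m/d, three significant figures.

Specific discharge q = 3.44 × 0.010 = 0.03440 m/d
v = Ki/n = 3.44·0.010/0.13 = 0.2646 m/d

0.265 m/d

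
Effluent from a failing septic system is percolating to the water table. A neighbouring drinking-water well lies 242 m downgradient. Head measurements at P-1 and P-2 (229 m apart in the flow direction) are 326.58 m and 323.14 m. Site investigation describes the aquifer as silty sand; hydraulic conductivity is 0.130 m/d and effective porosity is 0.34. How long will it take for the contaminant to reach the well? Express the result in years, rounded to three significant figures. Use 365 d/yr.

115 years

Hydraulic gradient i = (326.58 − 323.14) / 229 = 3.44 / 229 = 0.01502
q = Ki = 0.130 × 0.01502 = 0.001953 m/d
Seepage velocity v = q / n = 0.001953 / 0.34 = 0.005744 m/d
t = L / v = 242 / 0.005744 = 42130 d
   = 42130 / 365 = 115 yr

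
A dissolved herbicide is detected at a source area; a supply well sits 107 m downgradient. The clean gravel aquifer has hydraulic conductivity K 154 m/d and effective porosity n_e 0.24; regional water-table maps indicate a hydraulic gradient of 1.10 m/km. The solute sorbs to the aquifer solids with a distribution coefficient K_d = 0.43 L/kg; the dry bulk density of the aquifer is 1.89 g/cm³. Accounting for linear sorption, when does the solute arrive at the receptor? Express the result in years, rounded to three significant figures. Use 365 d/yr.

1.82 years

q = Ki = 154 × 0.0011 = 0.1694 m/d
Average linear velocity = 0.1694 / 0.24 = 0.7058 m/d
Retardation R = 1 + ρ_b·K_d/n = 1 + 1.89×0.43/0.24 = 4.386
Contaminant velocity v_c = v/R = 0.7058/4.386 = 0.1609 m/d
t = L/v_c = 107/0.1609 = 664.9 d
   = 664.9/365 = 1.82 yr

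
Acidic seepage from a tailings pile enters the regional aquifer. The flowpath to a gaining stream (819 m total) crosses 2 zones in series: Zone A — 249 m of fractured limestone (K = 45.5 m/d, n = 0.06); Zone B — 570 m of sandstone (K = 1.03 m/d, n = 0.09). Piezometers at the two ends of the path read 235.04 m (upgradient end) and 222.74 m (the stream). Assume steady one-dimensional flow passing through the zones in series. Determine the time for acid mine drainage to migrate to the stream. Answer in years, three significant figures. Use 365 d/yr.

8.25 years

Total head drop ΔH = 235.04 − 222.74 = 12.30 m
Continuity: the same q passes through each zone, so ΔH = q·Σ(L_j/K_j) — the zones act as resistances in series.
Σ(L/K) = 249/45.5 + 570/1.03 = 5.473 + 553.4 = 558.9 d
q = ΔH / Σ(L/K) = 12.30 / 558.9 = 0.02201 m/d (same in every zone)
Zone A: v = q/n = 0.02201/0.06 = 0.3668 m/d → t_A = 249/0.3668 = 678.8 d
Zone B: v = q/n = 0.02201/0.09 = 0.2445 m/d → t_B = 570/0.2445 = 2331 d
Total t = 678.8 + 2331 = 3010 d
   = 3010 / 365 = 8.25 yr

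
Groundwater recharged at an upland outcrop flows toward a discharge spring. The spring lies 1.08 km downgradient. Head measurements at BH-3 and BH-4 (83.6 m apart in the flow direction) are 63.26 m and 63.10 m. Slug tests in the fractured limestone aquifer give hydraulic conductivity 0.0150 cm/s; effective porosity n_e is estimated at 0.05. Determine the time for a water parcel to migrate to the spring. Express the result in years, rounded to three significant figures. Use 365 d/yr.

Hydraulic gradient i = (63.26 − 63.10) / 83.6 = 0.16 / 83.6 = 0.001914
K = 0.0150 cm/s × 864 = 12.96 m/d
Specific discharge q = 12.96 × 0.001914 = 0.02480 m/d
Average linear velocity = 0.02480 / 0.05 = 0.4961 m/d
L = 1.08 km = 1080 m
t = L / v = 1080 / 0.4961 = 2177 d
   = 2177 / 365 = 5.96 yr

5.96 years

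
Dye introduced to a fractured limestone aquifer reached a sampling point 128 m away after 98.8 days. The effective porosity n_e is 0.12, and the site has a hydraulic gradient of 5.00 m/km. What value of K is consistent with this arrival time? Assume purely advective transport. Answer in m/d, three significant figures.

31.1 m/d

v = L / t = 128 / 98.8 = 1.296 m/d
K = v · n / i = 1.296 × 0.12 / 0.0050 = 31.1 m/d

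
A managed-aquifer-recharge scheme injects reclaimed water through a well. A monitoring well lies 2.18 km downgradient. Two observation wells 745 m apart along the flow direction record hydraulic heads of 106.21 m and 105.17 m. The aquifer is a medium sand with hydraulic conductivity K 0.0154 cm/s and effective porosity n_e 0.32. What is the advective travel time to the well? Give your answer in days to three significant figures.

37600 days

Hydraulic gradient i = (106.21 − 105.17) / 745 = 1.04 / 745 = 0.001396
K = 0.0154 cm/s × 864 = 13.31 m/d
Darcy flux q = K·i = 13.31 × 0.001396 = 0.01857 m/d
v = Ki/n = 13.31·0.001396/0.32 = 0.05804 m/d
L = 2.18 km = 2180 m
t = L / v = 2180 / 0.05804 = 37560 d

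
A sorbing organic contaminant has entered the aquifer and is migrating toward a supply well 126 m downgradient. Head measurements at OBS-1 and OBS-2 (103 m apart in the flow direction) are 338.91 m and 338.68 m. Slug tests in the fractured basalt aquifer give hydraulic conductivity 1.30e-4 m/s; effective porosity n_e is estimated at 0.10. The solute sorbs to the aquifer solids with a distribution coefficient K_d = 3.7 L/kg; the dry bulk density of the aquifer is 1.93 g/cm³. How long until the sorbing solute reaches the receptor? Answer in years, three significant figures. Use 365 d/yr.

99.7 years

Hydraulic gradient i = (338.91 − 338.68) / 103 = 0.23 / 103 = 0.002233
K = 1.30e-4 m/s × 86400 s/d = 11.23 m/d
Darcy flux q = K·i = 11.23 × 0.002233 = 0.02508 m/d
v_s = q/n_e = 0.02508/0.10 = 0.2508 m/d
Retardation R = 1 + ρ_b·K_d/n = 1 + 1.93×3.7/0.10 = 72.41
Contaminant velocity v_c = v/R = 0.2508/72.41 = 0.003464 m/d
t = L/v_c = 126/0.003464 = 36380 d
   = 36380/365 = 99.7 yr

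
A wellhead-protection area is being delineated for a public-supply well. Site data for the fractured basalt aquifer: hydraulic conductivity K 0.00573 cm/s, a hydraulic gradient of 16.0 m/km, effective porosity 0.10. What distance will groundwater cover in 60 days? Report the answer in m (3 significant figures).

K = 0.00573 cm/s × 864 = 4.951 m/d
q = Ki = 4.951 × 0.016 = 0.07921 m/d
v_s = q/n_e = 0.07921/0.10 = 0.7921 m/d
L = v × T = 0.7921 × 60 = 47.53 m

47.5 m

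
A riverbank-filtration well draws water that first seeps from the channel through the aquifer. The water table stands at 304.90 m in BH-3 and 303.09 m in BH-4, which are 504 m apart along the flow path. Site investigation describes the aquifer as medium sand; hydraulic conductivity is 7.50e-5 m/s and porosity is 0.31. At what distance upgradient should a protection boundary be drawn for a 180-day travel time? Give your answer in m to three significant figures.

13.5 m

Hydraulic gradient i = (304.90 − 303.09) / 504 = 1.81 / 504 = 0.003591
K = 7.50e-5 m/s × 86400 s/d = 6.480 m/d
Specific discharge q = 6.480 × 0.003591 = 0.02327 m/d
v = Ki/n = 6.480·0.003591/0.31 = 0.07507 m/d
L = v × T = 0.07507 × 180 = 13.51 m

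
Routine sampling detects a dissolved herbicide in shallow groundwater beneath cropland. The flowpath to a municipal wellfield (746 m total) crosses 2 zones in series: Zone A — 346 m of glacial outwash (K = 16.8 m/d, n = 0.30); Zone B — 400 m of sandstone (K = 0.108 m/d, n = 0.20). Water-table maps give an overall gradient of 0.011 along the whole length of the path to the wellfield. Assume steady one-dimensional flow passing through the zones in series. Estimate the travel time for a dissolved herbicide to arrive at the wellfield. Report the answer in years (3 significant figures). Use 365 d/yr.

For zones in series the flux q is common to all zones; the equivalent conductivity is the harmonic (thickness-weighted) mean, K_eq = L_total / Σ(L_j/K_j).
Σ(L/K) = 346/16.8 + 400/0.108 = 20.60 + 3704 = 3724 d
K_eq = L_total / Σ(L/K) = 746 / 3724 = 0.2003 m/d
q = K_eq · i = 0.2003 × 0.011 = 0.002203 m/d (same in every zone)
Zone A: v = q/n = 0.002203/0.30 = 0.007345 m/d → t_A = 346/0.007345 = 47110 d
Zone B: v = q/n = 0.002203/0.20 = 0.01102 m/d → t_B = 400/0.01102 = 36310 d
Total t = 47110 + 36310 = 83420 d
   = 83420 / 365 = 229 yr

229 years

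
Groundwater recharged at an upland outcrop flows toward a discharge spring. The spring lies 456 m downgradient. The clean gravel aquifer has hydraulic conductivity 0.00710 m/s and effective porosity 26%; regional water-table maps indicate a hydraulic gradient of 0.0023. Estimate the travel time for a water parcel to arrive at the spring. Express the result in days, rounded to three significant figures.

84.0 days

K = 0.00710 m/s × 86400 s/d = 613.4 m/d
Specific discharge q = 613.4 × 0.0023 = 1.411 m/d
Seepage velocity v = q / n = 1.411 / 0.26 = 5.427 m/d
t = L / v = 456 / 5.427 = 84.03 d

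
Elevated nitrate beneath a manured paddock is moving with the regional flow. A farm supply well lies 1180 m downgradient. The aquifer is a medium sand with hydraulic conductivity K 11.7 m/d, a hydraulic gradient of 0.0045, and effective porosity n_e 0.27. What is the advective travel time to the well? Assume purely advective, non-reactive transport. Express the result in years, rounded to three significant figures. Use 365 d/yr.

16.6 years

Darcy flux q = K·i = 11.7 × 0.0045 = 0.05265 m/d
Seepage velocity v = q / n = 0.05265 / 0.27 = 0.1950 m/d
t = L / v = 1180 / 0.1950 = 6051 d
   = 6051 / 365 = 16.6 yr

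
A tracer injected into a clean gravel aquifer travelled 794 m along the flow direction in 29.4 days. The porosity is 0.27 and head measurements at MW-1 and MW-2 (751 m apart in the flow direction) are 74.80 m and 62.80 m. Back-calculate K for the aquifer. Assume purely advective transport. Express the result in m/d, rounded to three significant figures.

456 m/d

Hydraulic gradient i = (74.80 − 62.80) / 751 = 12.00 / 751 = 0.01598
v = L / t = 794 / 29.4 = 27.01 m/d
K = v · n / i = 27.01 × 0.27 / 0.01598 = 456 m/d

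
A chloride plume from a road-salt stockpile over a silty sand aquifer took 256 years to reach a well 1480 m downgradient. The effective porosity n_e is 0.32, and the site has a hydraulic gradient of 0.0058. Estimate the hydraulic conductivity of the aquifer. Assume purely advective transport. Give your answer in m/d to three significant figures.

0.874 m/d

t = 256 years = 93440 d
v = L / t = 1480 / 93440 = 0.01584 m/d
K = v · n / i = 0.01584 × 0.32 / 0.0058 = 0.874 m/d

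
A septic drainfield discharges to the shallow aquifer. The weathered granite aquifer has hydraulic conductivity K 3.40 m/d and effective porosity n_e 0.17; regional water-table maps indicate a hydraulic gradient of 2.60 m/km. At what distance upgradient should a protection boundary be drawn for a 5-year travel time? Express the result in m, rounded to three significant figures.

Darcy flux q = K·i = 3.40 × 0.0026 = 0.008840 m/d
v = Ki/n = 3.40·0.0026/0.17 = 0.05200 m/d
T = 5 yr × 365 = 1825 d
L = v × T = 0.05200 × 1825 = 94.90 m

94.9 m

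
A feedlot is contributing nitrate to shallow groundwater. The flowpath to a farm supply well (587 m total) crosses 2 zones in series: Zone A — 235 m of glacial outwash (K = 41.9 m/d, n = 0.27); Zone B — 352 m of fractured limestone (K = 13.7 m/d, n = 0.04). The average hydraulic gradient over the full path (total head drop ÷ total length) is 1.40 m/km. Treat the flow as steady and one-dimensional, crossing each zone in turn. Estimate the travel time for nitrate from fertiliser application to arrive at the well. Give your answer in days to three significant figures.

For zones in series the flux q is common to all zones; the equivalent conductivity is the harmonic (thickness-weighted) mean, K_eq = L_total / Σ(L_j/K_j).
Σ(L/K) = 235/41.9 + 352/13.7 = 5.609 + 25.69 = 31.30 d
K_eq = L_total / Σ(L/K) = 587 / 31.30 = 18.75 m/d
q = K_eq · i = 18.75 × 0.0014 = 0.02625 m/d (same in every zone)
Zone A: v = q/n = 0.02625/0.27 = 0.09724 m/d → t_A = 235/0.09724 = 2417 d
Zone B: v = q/n = 0.02625/0.04 = 0.6563 m/d → t_B = 352/0.6563 = 536.3 d
Total t = 2417 + 536.3 = 2953 d

2950 days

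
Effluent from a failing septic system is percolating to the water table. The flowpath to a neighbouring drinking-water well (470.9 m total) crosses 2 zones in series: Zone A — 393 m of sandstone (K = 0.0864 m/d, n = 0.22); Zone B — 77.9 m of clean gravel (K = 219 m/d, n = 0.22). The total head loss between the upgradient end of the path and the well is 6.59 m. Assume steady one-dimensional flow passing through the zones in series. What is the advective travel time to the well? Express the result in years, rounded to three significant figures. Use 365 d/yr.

Steady 1-D flow in series ⇒ the Darcy flux q is identical in every zone and the zone head losses add (resistances L/K in series).
Σ(L/K) = 393/0.0864 + 77.9/219 = 4549 + 0.3557 = 4549 d
q = ΔH / Σ(L/K) = 6.59 / 4549 = 0.001449 m/d (same in every zone)
Zone A: v = q/n = 0.001449/0.22 = 0.006585 m/d → t_A = 393/0.006585 = 59680 d
Zone B: v = q/n = 0.001449/0.22 = 0.006585 m/d → t_B = 77.9/0.006585 = 11830 d
Total t = 59680 + 11830 = 71510 d
   = 71510 / 365 = 196 yr

196 years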